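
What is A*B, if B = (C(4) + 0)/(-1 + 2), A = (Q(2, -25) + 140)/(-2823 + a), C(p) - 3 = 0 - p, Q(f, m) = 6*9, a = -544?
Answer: 194/3367 ≈ 0.057618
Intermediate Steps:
Q(f, m) = 54
C(p) = 3 - p (C(p) = 3 + (0 - p) = 3 - p)
A = -194/3367 (A = (54 + 140)/(-2823 - 544) = 194/(-3367) = 194*(-1/3367) = -194/3367 ≈ -0.057618)
B = -1 (B = ((3 - 1*4) + 0)/(-1 + 2) = ((3 - 4) + 0)/1 = (-1 + 0)*1 = -1*1 = -1)
A*B = -194/3367*(-1) = 194/3367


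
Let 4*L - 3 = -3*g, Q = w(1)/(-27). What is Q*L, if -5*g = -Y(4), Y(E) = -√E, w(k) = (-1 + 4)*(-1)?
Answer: 7/60 ≈ 0.11667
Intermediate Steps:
w(k) = -3 (w(k) = 3*(-1) = -3)
Q = ⅑ (Q = -3/(-27) = -3*(-1/27) = ⅑ ≈ 0.11111)
g = -⅖ (g = -(-1)*(-√4)/5 = -(-1)*(-1*2)/5 = -(-1)*(-2)/5 = -⅕*2 = -⅖ ≈ -0.40000)
L = 21/20 (L = ¾ + (-3*(-⅖))/4 = ¾ + (¼)*(6/5) = ¾ + 3/10 = 21/20 ≈ 1.0500)
Q*L = (⅑)*(21/20) = 7/60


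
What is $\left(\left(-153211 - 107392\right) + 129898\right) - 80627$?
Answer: $-211332$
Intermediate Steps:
$\left(\left(-153211 - 107392\right) + 129898\right) - 80627 = \left(-260603 + 129898\right) - 80627 = -130705 - 80627 = -211332$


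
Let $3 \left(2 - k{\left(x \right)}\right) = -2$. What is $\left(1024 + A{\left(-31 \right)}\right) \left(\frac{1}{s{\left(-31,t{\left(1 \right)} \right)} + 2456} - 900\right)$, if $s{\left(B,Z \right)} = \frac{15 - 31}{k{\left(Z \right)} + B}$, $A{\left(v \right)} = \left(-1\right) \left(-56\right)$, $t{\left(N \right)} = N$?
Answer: $- \frac{25370160525}{26101} \approx -9.72 \cdot 10^{5}$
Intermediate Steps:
$k{\left(x \right)} = \frac{8}{3}$ ($k{\left(x \right)} = 2 - - \frac{2}{3} = 2 + \frac{2}{3} = \frac{8}{3}$)
$A{\left(v \right)} = 56$
$s{\left(B,Z \right)} = - \frac{16}{\frac{8}{3} + B}$ ($s{\left(B,Z \right)} = \frac{15 - 31}{\frac{8}{3} + B} = - \frac{16}{\frac{8}{3} + B}$)
$\left(1024 + A{\left(-31 \right)}\right) \left(\frac{1}{s{\left(-31,t{\left(1 \right)} \right)} + 2456} - 900\right) = \left(1024 + 56\right) \left(\frac{1}{- \frac{48}{8 + 3 \left(-31\right)} + 2456} - 900\right) = 1080 \left(\frac{1}{- \frac{48}{8 - 93} + 2456} - 900\right) = 1080 \left(\frac{1}{- \frac{48}{-85} + 2456} - 900\right) = 1080 \left(\frac{1}{\left(-48\right) \left(- \frac{1}{85}\right) + 2456} - 900\right) = 1080 \left(\frac{1}{\frac{48}{85} + 2456} - 900\right) = 1080 \left(\frac{1}{\frac{208808}{85}} - 900\right) = 1080 \left(\frac{85}{208808} - 900\right) = 1080 \left(- \frac{187927115}{208808}\right) = - \frac{25370160525}{26101}$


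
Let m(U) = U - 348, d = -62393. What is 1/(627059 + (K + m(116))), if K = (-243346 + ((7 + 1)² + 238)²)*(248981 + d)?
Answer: -1/28387244669 ≈ -3.5227e-11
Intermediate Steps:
m(U) = -348 + U
K = -28387871496 (K = (-243346 + ((7 + 1)² + 238)²)*(248981 - 62393) = (-243346 + (8² + 238)²)*186588 = (-243346 + (64 + 238)²)*186588 = (-243346 + 302²)*186588 = (-243346 + 91204)*186588 = -152142*186588 = -28387871496)
1/(627059 + (K + m(116))) = 1/(627059 + (-28387871496 + (-348 + 116))) = 1/(627059 + (-28387871496 - 232)) = 1/(627059 - 28387871728) = 1/(-28387244669) = -1/28387244669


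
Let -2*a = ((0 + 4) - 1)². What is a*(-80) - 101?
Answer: 259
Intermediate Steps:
a = -9/2 (a = -((0 + 4) - 1)²/2 = -(4 - 1)²/2 = -½*3² = -½*9 = -9/2 ≈ -4.5000)
a*(-80) - 101 = -9/2*(-80) - 101 = 360 - 101 = 259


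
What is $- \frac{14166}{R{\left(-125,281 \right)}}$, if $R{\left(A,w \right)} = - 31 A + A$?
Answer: $- \frac{2361}{625} \approx -3.7776$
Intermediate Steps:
$R{\left(A,w \right)} = - 30 A$
$- \frac{14166}{R{\left(-125,281 \right)}} = - \frac{14166}{\left(-30\right) \left(-125\right)} = - \frac{14166}{3750} = \left(-14166\right) \frac{1}{3750} = - \frac{2361}{625}$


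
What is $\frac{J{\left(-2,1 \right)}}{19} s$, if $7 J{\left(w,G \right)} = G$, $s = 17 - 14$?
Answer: $\frac{3}{133} \approx 0.022556$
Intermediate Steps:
$s = 3$
$J{\left(w,G \right)} = \frac{G}{7}$
$\frac{J{\left(-2,1 \right)}}{19} s = \frac{\frac{1}{7} \cdot 1}{19} \cdot 3 = \frac{1}{19} \cdot \frac{1}{7} \cdot 3 = \frac{1}{133} \cdot 3 = \frac{3}{133}$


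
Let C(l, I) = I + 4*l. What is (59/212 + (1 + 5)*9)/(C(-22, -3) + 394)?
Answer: 11507/64236 ≈ 0.17914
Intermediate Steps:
(59/212 + (1 + 5)*9)/(C(-22, -3) + 394) = (59/212 + (1 + 5)*9)/((-3 + 4*(-22)) + 394) = (59*(1/212) + 6*9)/((-3 - 88) + 394) = (59/212 + 54)/(-91 + 394) = (11507/212)/303 = (11507/212)*(1/303) = 11507/64236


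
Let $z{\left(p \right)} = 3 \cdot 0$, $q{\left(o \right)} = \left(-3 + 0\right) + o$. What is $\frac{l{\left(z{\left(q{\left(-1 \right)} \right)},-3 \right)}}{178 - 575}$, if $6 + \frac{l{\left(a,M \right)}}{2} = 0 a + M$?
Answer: $\frac{18}{397} \approx 0.04534$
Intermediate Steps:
$q{\left(o \right)} = -3 + o$
$z{\left(p \right)} = 0$
$l{\left(a,M \right)} = -12 + 2 M$ ($l{\left(a,M \right)} = -12 + 2 \left(0 a + M\right) = -12 + 2 \left(0 + M\right) = -12 + 2 M$)
$\frac{l{\left(z{\left(q{\left(-1 \right)} \right)},-3 \right)}}{178 - 575} = \frac{-12 + 2 \left(-3\right)}{178 - 575} = \frac{-12 - 6}{-397} = \left(- \frac{1}{397}\right) \left(-18\right) = \frac{18}{397}$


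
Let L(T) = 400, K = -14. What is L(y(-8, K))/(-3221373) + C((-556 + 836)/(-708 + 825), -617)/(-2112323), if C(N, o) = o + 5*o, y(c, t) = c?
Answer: 11080593646/6804580279479 ≈ 0.0016284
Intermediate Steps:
C(N, o) = 6*o
L(y(-8, K))/(-3221373) + C((-556 + 836)/(-708 + 825), -617)/(-2112323) = 400/(-3221373) + (6*(-617))/(-2112323) = 400*(-1/3221373) - 3702*(-1/2112323) = -400/3221373 + 3702/2112323 = 11080593646/6804580279479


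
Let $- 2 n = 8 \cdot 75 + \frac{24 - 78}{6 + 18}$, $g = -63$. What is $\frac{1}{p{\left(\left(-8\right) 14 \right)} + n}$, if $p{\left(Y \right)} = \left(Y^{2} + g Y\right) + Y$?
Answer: $\frac{8}{153513} \approx 5.2113 \cdot 10^{-5}$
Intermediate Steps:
$p{\left(Y \right)} = Y^{2} - 62 Y$ ($p{\left(Y \right)} = \left(Y^{2} - 63 Y\right) + Y = Y^{2} - 62 Y$)
$n = - \frac{2391}{8}$ ($n = - \frac{8 \cdot 75 + \frac{24 - 78}{6 + 18}}{2} = - \frac{600 - \frac{54}{24}}{2} = - \frac{600 - \frac{9}{4}}{2} = \left(- \frac{1}{2}\right) \frac{2391}{4} = - \frac{2391}{8} \approx -298.88$)
$\frac{1}{p{\left(\left(-8\right) 14 \right)} + n} = \frac{1}{\left(-8\right) 14 \left(-62 - 112\right) - \frac{2391}{8}} = \frac{1}{- 112 \left(-62 - 112\right) - \frac{2391}{8}} = \frac{1}{\left(-112\right) \left(-174\right) - \frac{2391}{8}} = \frac{1}{19488 - \frac{2391}{8}} = \frac{1}{\frac{153513}{8}} = \frac{8}{153513}$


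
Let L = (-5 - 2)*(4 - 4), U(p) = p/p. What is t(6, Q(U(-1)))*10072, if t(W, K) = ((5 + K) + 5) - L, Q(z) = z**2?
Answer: 110792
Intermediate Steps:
U(p) = 1
L = 0 (L = -7*0 = 0)
t(W, K) = 10 + K (t(W, K) = ((5 + K) + 5) - 1*0 = (10 + K) + 0 = 10 + K)
t(6, Q(U(-1)))*10072 = (10 + 1**2)*10072 = (10 + 1)*10072 = 11*10072 = 110792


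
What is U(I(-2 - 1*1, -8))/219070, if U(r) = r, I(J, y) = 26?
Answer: 13/109535 ≈ 0.00011868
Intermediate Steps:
U(I(-2 - 1*1, -8))/219070 = 26/219070 = 26*(1/219070) = 13/109535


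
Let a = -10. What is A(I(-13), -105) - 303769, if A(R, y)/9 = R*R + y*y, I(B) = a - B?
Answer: -204463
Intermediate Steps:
I(B) = -10 - B
A(R, y) = 9*R² + 9*y² (A(R, y) = 9*(R*R + y*y) = 9*(R² + y²) = 9*R² + 9*y²)
A(I(-13), -105) - 303769 = (9*(-10 - 1*(-13))² + 9*(-105)²) - 303769 = (9*(-10 + 13)² + 9*11025) - 303769 = (9*3² + 99225) - 303769 = (9*9 + 99225) - 303769 = (81 + 99225) - 303769 = 99306 - 303769 = -204463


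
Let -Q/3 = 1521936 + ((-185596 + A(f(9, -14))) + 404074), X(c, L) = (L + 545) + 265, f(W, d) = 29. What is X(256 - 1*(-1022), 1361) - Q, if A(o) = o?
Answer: 5223500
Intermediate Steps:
X(c, L) = 810 + L (X(c, L) = (545 + L) + 265 = 810 + L)
Q = -5221329 (Q = -3*(1521936 + ((-185596 + 29) + 404074)) = -3*(1521936 + (-185567 + 404074)) = -3*(1521936 + 218507) = -3*1740443 = -5221329)
X(256 - 1*(-1022), 1361) - Q = (810 + 1361) - 1*(-5221329) = 2171 + 5221329 = 5223500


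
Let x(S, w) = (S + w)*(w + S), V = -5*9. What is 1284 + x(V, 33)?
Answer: 1428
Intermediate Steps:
V = -45
x(S, w) = (S + w)² (x(S, w) = (S + w)*(S + w) = (S + w)²)
1284 + x(V, 33) = 1284 + (-45 + 33)² = 1284 + (-12)² = 1284 + 144 = 1428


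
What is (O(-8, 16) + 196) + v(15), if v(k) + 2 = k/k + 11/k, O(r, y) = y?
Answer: 3176/15 ≈ 211.73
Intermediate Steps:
v(k) = -1 + 11/k (v(k) = -2 + (k/k + 11/k) = -2 + (1 + 11/k) = -1 + 11/k)
(O(-8, 16) + 196) + v(15) = (16 + 196) + (11 - 1*15)/15 = 212 + (11 - 15)/15 = 212 + (1/15)*(-4) = 212 - 4/15 = 3176/15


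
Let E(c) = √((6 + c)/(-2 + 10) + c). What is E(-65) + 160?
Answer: 160 + I*√1158/4 ≈ 160.0 + 8.5074*I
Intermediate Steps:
E(c) = √(¾ + 9*c/8) (E(c) = √((6 + c)/8 + c) = √((6 + c)*(⅛) + c) = √((¾ + c/8) + c) = √(¾ + 9*c/8))
E(-65) + 160 = √(12 + 18*(-65))/4 + 160 = √(12 - 1170)/4 + 160 = √(-1158)/4 + 160 = (I*√1158)/4 + 160 = I*√1158/4 + 160 = 160 + I*√1158/4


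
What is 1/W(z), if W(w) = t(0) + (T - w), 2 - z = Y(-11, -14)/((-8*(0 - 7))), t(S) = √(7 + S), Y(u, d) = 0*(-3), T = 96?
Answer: 94/8829 - √7/8829 ≈ 0.010347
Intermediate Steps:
Y(u, d) = 0
z = 2 (z = 2 - 0/((-8*(0 - 7))) = 2 - 0/((-8*(-7))) = 2 - 0/56 = 2 - 1*0 = 2 + 0 = 2)
W(w) = 96 + √7 - w (W(w) = √(7 + 0) + (96 - w) = √7 + (96 - w) = 96 + √7 - w)
1/W(z) = 1/(96 + √7 - 1*2) = 1/(96 + √7 - 2) = 1/(94 + √7)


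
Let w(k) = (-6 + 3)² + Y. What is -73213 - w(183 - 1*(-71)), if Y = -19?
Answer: -73203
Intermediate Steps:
w(k) = -10 (w(k) = (-6 + 3)² - 19 = (-3)² - 19 = 9 - 19 = -10)
-73213 - w(183 - 1*(-71)) = -73213 - 1*(-10) = -73213 + 10 = -73203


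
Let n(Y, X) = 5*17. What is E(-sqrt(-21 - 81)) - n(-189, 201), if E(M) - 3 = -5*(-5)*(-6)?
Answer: -232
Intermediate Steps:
n(Y, X) = 85
E(M) = -147 (E(M) = 3 - 5*(-5)*(-6) = 3 + 25*(-6) = 3 - 150 = -147)
E(-sqrt(-21 - 81)) - n(-189, 201) = -147 - 1*85 = -147 - 85 = -232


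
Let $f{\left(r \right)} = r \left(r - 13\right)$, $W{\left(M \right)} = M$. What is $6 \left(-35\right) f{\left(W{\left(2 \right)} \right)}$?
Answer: $4620$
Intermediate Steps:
$f{\left(r \right)} = r \left(-13 + r\right)$
$6 \left(-35\right) f{\left(W{\left(2 \right)} \right)} = 6 \left(-35\right) 2 \left(-13 + 2\right) = - 210 \cdot 2 \left(-11\right) = \left(-210\right) \left(-22\right) = 4620$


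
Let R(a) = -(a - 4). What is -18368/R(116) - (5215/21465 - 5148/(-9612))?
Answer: 62363168/382077 ≈ 163.22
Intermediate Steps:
R(a) = 4 - a (R(a) = -(-4 + a) = 4 - a)
-18368/R(116) - (5215/21465 - 5148/(-9612)) = -18368/(4 - 1*116) - (5215/21465 - 5148/(-9612)) = -18368/(4 - 116) - (5215*(1/21465) - 5148*(-1/9612)) = -18368/(-112) - (1043/4293 + 143/267) = -18368*(-1/112) - 1*297460/382077 = 164 - 297460/382077 = 62363168/382077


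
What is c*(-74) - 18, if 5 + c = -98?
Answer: 7604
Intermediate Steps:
c = -103 (c = -5 - 98 = -103)
c*(-74) - 18 = -103*(-74) - 18 = 7622 - 18 = 7604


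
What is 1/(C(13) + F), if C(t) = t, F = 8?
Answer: 1/21 ≈ 0.047619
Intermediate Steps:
1/(C(13) + F) = 1/(13 + 8) = 1/21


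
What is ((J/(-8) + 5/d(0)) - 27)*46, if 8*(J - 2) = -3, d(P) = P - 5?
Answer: -41515/32 ≈ -1297.3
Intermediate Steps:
d(P) = -5 + P (d(P) = P - 1*5 = P - 5 = -5 + P)
J = 13/8 (J = 2 + (1/8)*(-3) = 2 - 3/8 = 13/8 ≈ 1.6250)
((J/(-8) + 5/d(0)) - 27)*46 = (((13/8)/(-8) + 5/(-5 + 0)) - 27)*46 = (((13/8)*(-1/8) + 5/(-5)) - 27)*46 = ((-13/64 + 5*(-1/5)) - 27)*46 = ((-13/64 - 1) - 27)*46 = (-77/64 - 27)*46 = -1805/64*46 = -41515/32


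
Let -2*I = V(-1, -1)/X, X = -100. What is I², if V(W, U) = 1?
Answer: 1/40000 ≈ 2.5000e-5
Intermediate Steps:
I = 1/200 (I = -1/(2*(-100)) = -(-1)/(2*100) = -½*(-1/100) = 1/200 ≈ 0.0050000)
I² = (1/200)² = 1/40000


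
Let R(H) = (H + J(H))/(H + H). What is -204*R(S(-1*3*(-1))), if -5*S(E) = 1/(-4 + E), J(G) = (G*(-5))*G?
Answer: 0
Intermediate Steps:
J(G) = -5*G**2 (J(G) = (-5*G)*G = -5*G**2)
S(E) = -1/(5*(-4 + E))
R(H) = (H - 5*H**2)/(2*H) (R(H) = (H - 5*H**2)/(H + H) = (H - 5*H**2)/((2*H)) = (H - 5*H**2)*(1/(2*H)) = (H - 5*H**2)/(2*H))
-204*R(S(-1*3*(-1))) = -204*(1/2 - (-5)/(2*(-20 + 5*(-1*3*(-1))))) = -204*(1/2 - (-5)/(2*(-20 + 5*(-3*(-1))))) = -204*(1/2 - (-5)/(2*(-20 + 5*3))) = -204*(1/2 - (-5)/(2*(-20 + 15))) = -204*(1/2 - (-5)/(2*(-5))) = -204*(1/2 - (-5)*(-1)/(2*5)) = -204*(1/2 - 5/2*1/5) = -204*(1/2 - 1/2) = -204*0 = 0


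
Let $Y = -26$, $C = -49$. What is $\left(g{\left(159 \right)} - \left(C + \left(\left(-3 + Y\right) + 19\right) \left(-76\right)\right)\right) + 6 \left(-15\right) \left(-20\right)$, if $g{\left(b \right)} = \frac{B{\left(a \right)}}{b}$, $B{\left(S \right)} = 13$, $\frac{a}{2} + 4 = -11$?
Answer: $\frac{173164}{159} \approx 1089.1$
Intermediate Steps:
$a = -30$ ($a = -8 + 2 \left(-11\right) = -8 - 22 = -30$)
$g{\left(b \right)} = \frac{13}{b}$
$\left(g{\left(159 \right)} - \left(C + \left(\left(-3 + Y\right) + 19\right) \left(-76\right)\right)\right) + 6 \left(-15\right) \left(-20\right) = \left(\frac{13}{159} - \left(-49 + \left(\left(-3 - 26\right) + 19\right) \left(-76\right)\right)\right) + 6 \left(-15\right) \left(-20\right) = \left(13 \cdot \frac{1}{159} - \left(-49 + \left(-29 + 19\right) \left(-76\right)\right)\right) - -1800 = \left(\frac{13}{159} - \left(-49 - -760\right)\right) + 1800 = \left(\frac{13}{159} - \left(-49 + 760\right)\right) + 1800 = \left(\frac{13}{159} - 711\right) + 1800 = - \frac{113036}{159} + 1800 = \frac{173164}{159}$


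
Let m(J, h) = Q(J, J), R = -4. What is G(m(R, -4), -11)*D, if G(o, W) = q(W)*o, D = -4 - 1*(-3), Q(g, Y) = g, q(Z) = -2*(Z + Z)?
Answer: 176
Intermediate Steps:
q(Z) = -4*Z
m(J, h) = J
D = -1 (D = -4 + 3 = -1)
G(o, W) = -4*W*o (G(o, W) = (-4*W)*o = -4*W*o)
G(m(R, -4), -11)*D = -4*(-11)*(-4)*(-1) = -176*(-1) = 176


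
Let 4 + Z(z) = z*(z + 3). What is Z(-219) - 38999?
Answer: 8301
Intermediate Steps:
Z(z) = -4 + z*(3 + z) (Z(z) = -4 + z*(z + 3) = -4 + z*(3 + z))
Z(-219) - 38999 = (-4 + (-219)² + 3*(-219)) - 38999 = (-4 + 47961 - 657) - 38999 = 47300 - 38999 = 8301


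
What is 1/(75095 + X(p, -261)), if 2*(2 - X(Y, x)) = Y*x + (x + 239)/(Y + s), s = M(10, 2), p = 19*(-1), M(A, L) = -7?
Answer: 13/944022 ≈ 1.3771e-5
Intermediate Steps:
p = -19
s = -7
X(Y, x) = 2 - Y*x/2 - (239 + x)/(2*(-7 + Y)) (X(Y, x) = 2 - (Y*x + (x + 239)/(Y - 7))/2 = 2 - (Y*x + (239 + x)/(-7 + Y))/2 = 2 + (-Y*x/2 - (239 + x)/(2*(-7 + Y))) = 2 - Y*x/2 - (239 + x)/(2*(-7 + Y)))
1/(75095 + X(p, -261)) = 1/(75095 + (-267 - 1*(-261) + 4*(-19) - 1*(-261)*(-19)**2 + 7*(-19)*(-261))/(2*(-7 - 19))) = 1/(75095 + (1/2)*(-267 + 261 - 76 - 1*(-261)*361 + 34713)/(-26)) = 1/(75095 + (1/2)*(-1/26)*(-267 + 261 - 76 + 94221 + 34713)) = 1/(75095 + (1/2)*(-1/26)*128852) = 1/(75095 - 32213/13) = 1/(944022/13) = 13/944022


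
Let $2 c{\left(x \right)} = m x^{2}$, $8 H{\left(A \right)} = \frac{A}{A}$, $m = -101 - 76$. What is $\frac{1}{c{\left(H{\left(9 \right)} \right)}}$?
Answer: $- \frac{128}{177} \approx -0.72316$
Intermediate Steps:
$m = -177$
$H{\left(A \right)} = \frac{1}{8}$ ($H{\left(A \right)} = \frac{A \frac{1}{A}}{8} = \frac{1}{8} \cdot 1 = \frac{1}{8}$)
$c{\left(x \right)} = - \frac{177 x^{2}}{2}$ ($c{\left(x \right)} = \frac{\left(-177\right) x^{2}}{2} = - \frac{177 x^{2}}{2}$)
$\frac{1}{c{\left(H{\left(9 \right)} \right)}} = \frac{1}{\left(- \frac{177}{2}\right) \left(\frac{1}{8}\right)^{2}} = \frac{1}{\left(- \frac{177}{2}\right) \frac{1}{64}} = \frac{1}{- \frac{177}{128}} = - \frac{128}{177}$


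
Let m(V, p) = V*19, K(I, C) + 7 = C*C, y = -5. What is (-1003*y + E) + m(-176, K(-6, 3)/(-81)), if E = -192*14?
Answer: -1017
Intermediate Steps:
E = -2688
K(I, C) = -7 + C² (K(I, C) = -7 + C*C = -7 + C²)
m(V, p) = 19*V
(-1003*y + E) + m(-176, K(-6, 3)/(-81)) = (-1003*(-5) - 2688) + 19*(-176) = (5015 - 2688) - 3344 = 2327 - 3344 = -1017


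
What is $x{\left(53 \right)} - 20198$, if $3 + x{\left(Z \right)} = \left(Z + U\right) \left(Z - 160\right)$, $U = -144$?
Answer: $-10464$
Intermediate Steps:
$x{\left(Z \right)} = -3 + \left(-160 + Z\right) \left(-144 + Z\right)$ ($x{\left(Z \right)} = -3 + \left(Z - 144\right) \left(Z - 160\right) = -3 + \left(-144 + Z\right) \left(-160 + Z\right) = -3 + \left(-160 + Z\right) \left(-144 + Z\right)$)
$x{\left(53 \right)} - 20198 = \left(23037 + 53^{2} - 16112\right) - 20198 = \left(23037 + 2809 - 16112\right) - 20198 = 9734 - 20198 = -10464$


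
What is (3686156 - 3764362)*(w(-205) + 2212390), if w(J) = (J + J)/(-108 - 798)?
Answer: -78379060102250/453 ≈ -1.7302e+11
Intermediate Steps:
w(J) = -J/453 (w(J) = (2*J)/(-906) = (2*J)*(-1/906) = -J/453)
(3686156 - 3764362)*(w(-205) + 2212390) = (3686156 - 3764362)*(-1/453*(-205) + 2212390) = -78206*(205/453 + 2212390) = -78206*1002212875/453 = -78379060102250/453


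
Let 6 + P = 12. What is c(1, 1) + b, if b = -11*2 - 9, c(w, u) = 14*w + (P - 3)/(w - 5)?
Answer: -71/4 ≈ -17.750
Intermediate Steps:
P = 6 (P = -6 + 12 = 6)
c(w, u) = 3/(-5 + w) + 14*w (c(w, u) = 14*w + (6 - 3)/(w - 5) = 14*w + 3/(-5 + w) = 3/(-5 + w) + 14*w)
b = -31 (b = -22 - 9 = -31)
c(1, 1) + b = (3 - 70*1 + 14*1²)/(-5 + 1) - 31 = (3 - 70 + 14*1)/(-4) - 31 = -(3 - 70 + 14)/4 - 31 = -¼*(-53) - 31 = 53/4 - 31 = -71/4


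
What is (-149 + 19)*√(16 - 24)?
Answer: -260*I*√2 ≈ -367.7*I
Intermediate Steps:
(-149 + 19)*√(16 - 24) = -260*I*√2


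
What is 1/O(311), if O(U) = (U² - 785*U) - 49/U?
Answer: -311/45845803 ≈ -6.7836e-6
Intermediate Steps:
O(U) = U² - 785*U - 49/U
1/O(311) = 1/((-49 + 311²*(-785 + 311))/311) = 1/((-49 + 96721*(-474))/311) = 1/((-49 - 45845754)/311) = 1/((1/311)*(-45845803)) = 1/(-45845803/311) = -311/45845803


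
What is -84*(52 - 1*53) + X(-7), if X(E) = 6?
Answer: 90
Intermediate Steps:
-84*(52 - 1*53) + X(-7) = -84*(52 - 1*53) + 6 = -84*(52 - 53) + 6 = -84*(-1) + 6 = 84 + 6 = 90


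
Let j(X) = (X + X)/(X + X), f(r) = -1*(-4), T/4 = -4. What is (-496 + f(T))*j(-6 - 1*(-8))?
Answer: -492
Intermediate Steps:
T = -16 (T = 4*(-4) = -16)
f(r) = 4
j(X) = 1 (j(X) = (2*X)/((2*X)) = (2*X)*(1/(2*X)) = 1)
(-496 + f(T))*j(-6 - 1*(-8)) = (-496 + 4)*1 = -492*1 = -492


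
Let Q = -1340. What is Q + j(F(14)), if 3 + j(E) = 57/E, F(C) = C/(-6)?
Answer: -9572/7 ≈ -1367.4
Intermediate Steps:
F(C) = -C/6 (F(C) = C*(-⅙) = -C/6)
j(E) = -3 + 57/E
Q + j(F(14)) = -1340 + (-3 + 57/((-⅙*14))) = -1340 + (-3 + 57/(-7/3)) = -1340 + (-3 + 57*(-3/7)) = -1340 + (-3 - 171/7) = -1340 - 192/7 = -9572/7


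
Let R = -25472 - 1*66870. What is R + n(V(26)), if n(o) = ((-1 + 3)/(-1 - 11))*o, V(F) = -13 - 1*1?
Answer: -277019/3 ≈ -92340.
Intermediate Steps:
V(F) = -14 (V(F) = -13 - 1 = -14)
n(o) = -o/6 (n(o) = (2/(-12))*o = (2*(-1/12))*o = -o/6)
R = -92342 (R = -25472 - 66870 = -92342)
R + n(V(26)) = -92342 - 1/6*(-14) = -92342 + 7/3 = -277019/3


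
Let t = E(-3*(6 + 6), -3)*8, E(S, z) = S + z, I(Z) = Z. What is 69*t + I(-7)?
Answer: -21535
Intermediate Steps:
t = -312 (t = (-3*(6 + 6) - 3)*8 = (-3*12 - 3)*8 = (-36 - 3)*8 = -39*8 = -312)
69*t + I(-7) = 69*(-312) - 7 = -21528 - 7 = -21535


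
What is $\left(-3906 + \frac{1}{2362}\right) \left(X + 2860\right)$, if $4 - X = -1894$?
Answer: $- \frac{21948585009}{1181} \approx -1.8585 \cdot 10^{7}$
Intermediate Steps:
$X = 1898$ ($X = 4 - -1894 = 4 + 1894 = 1898$)
$\left(-3906 + \frac{1}{2362}\right) \left(X + 2860\right) = \left(-3906 + \frac{1}{2362}\right) \left(1898 + 2860\right) = \left(-3906 + \frac{1}{2362}\right) 4758 = \left(- \frac{9225971}{2362}\right) 4758 = - \frac{21948585009}{1181}$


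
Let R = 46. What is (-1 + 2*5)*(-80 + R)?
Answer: -306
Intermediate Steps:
(-1 + 2*5)*(-80 + R) = (-1 + 2*5)*(-80 + 46) = (-1 + 10)*(-34) = 9*(-34) = -306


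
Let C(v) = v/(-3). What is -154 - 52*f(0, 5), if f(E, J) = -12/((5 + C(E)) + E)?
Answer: -146/5 ≈ -29.200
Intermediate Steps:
C(v) = -v/3 (C(v) = v*(-⅓) = -v/3)
f(E, J) = -12/(5 + 2*E/3) (f(E, J) = -12/((5 - E/3) + E) = -12/(5 + 2*E/3))
-154 - 52*f(0, 5) = -154 - (-1872)/(15 + 2*0) = -154 - (-1872)/(15 + 0) = -154 - (-1872)/15 = -154 - 52*(-12/5) = -154 + 624/5 = -146/5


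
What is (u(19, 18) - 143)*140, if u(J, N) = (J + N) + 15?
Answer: -12740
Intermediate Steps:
u(J, N) = 15 + J + N
(u(19, 18) - 143)*140 = ((15 + 19 + 18) - 143)*140 = (52 - 143)*140 = -91*140 = -12740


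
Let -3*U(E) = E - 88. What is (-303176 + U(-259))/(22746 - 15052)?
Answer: -909181/23082 ≈ -39.389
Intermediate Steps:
U(E) = 88/3 - E/3 (U(E) = -(E - 88)/3 = -(-88 + E)/3 = 88/3 - E/3)
(-303176 + U(-259))/(22746 - 15052) = (-303176 + (88/3 - 1/3*(-259)))/(22746 - 15052) = (-303176 + (88/3 + 259/3))/7694 = (-303176 + 347/3)*(1/7694) = -909181/3*1/7694 = -909181/23082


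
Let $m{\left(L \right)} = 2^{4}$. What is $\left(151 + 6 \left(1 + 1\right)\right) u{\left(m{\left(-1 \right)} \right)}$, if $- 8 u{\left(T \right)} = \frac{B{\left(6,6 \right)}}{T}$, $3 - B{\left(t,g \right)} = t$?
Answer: $\frac{489}{128} \approx 3.8203$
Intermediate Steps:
$B{\left(t,g \right)} = 3 - t$
$m{\left(L \right)} = 16$
$u{\left(T \right)} = \frac{3}{8 T}$ ($u{\left(T \right)} = - \frac{\left(3 - 6\right) \frac{1}{T}}{8} = - \frac{\left(-3\right) \frac{1}{T}}{8} = \frac{3}{8 T}$)
$\left(151 + 6 \left(1 + 1\right)\right) u{\left(m{\left(-1 \right)} \right)} = \left(151 + 6 \left(1 + 1\right)\right) \frac{3}{8 \cdot 16} = \left(151 + 6 \cdot 2\right) \frac{3}{8} \cdot \frac{1}{16} = \left(151 + 12\right) \frac{3}{128} = 163 \cdot \frac{3}{128} = \frac{489}{128}$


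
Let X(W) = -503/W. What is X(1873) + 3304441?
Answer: 6189217490/1873 ≈ 3.3044e+6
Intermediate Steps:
X(1873) + 3304441 = -503/1873 + 3304441 = 6189217490/1873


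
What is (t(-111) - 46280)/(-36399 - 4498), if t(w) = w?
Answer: 46391/40897 ≈ 1.1343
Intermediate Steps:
(t(-111) - 46280)/(-36399 - 4498) = (-111 - 46280)/(-36399 - 4498) = -46391/(-40897) = -46391*(-1/40897) = 46391/40897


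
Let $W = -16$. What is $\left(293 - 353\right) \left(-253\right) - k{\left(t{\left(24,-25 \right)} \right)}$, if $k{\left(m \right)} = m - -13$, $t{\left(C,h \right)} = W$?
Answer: $15183$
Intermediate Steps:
$t{\left(C,h \right)} = -16$
$k{\left(m \right)} = 13 + m$ ($k{\left(m \right)} = m + 13 = 13 + m$)
$\left(293 - 353\right) \left(-253\right) - k{\left(t{\left(24,-25 \right)} \right)} = \left(293 - 353\right) \left(-253\right) - \left(13 - 16\right) = \left(-60\right) \left(-253\right) - -3 = 15180 + 3 = 15183$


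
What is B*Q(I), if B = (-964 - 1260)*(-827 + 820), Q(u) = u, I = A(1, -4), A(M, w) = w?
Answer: -62272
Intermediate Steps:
I = -4
B = 15568 (B = -2224*(-7) = 15568)
B*Q(I) = 15568*(-4) = -62272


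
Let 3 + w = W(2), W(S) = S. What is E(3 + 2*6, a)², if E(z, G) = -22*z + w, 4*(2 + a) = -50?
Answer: 109561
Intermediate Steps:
w = -1 (w = -3 + 2 = -1)
a = -29/2 (a = -2 + (¼)*(-50) = -2 - 25/2 = -29/2 ≈ -14.500)
E(z, G) = -1 - 22*z (E(z, G) = -22*z - 1 = -1 - 22*z)
E(3 + 2*6, a)² = (-1 - 22*(3 + 2*6))² = (-1 - 22*(3 + 12))² = (-1 - 22*15)² = (-1 - 330)² = (-331)² = 109561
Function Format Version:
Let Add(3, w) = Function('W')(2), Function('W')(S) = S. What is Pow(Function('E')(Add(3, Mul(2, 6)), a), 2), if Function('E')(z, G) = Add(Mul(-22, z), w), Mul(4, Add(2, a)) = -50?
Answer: 109561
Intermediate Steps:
w = -1 (w = Add(-3, 2) = -1)
a = Rational(-29, 2) (a = Add(-2, Mul(Rational(1, 4), -50)) = Add(-2, Rational(-25, 2)) = Rational(-29, 2) ≈ -14.500)
Function('E')(z, G) = Add(-1, Mul(-22, z)) (Function('E')(z, G) = Add(Mul(-22, z), -1) = Add(-1, Mul(-22, z)))
Pow(Function('E')(Add(3, Mul(2, 6)), a), 2) = Pow(Add(-1, Mul(-22, Add(3, Mul(2, 6)))), 2) = Pow(Add(-1, Mul(-22, Add(3, 12))), 2) = Pow(Add(-1, Mul(-22, 15)), 2) = Pow(Add(-1, -330), 2) = Pow(-331, 2) = 109561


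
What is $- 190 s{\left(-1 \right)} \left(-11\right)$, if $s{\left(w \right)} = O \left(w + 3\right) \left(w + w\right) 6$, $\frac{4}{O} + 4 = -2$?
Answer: $33440$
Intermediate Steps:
$O = - \frac{2}{3}$ ($O = \frac{4}{-4 - 2} = \frac{4}{-6} = 4 \left(- \frac{1}{6}\right) = - \frac{2}{3} \approx -0.66667$)
$s{\left(w \right)} = - 8 w \left(3 + w\right)$ ($s{\left(w \right)} = - \frac{2 \left(w + 3\right) \left(w + w\right)}{3} \cdot 6 = - \frac{2 \left(3 + w\right) 2 w}{3} \cdot 6 = - \frac{2 \cdot 2 w \left(3 + w\right)}{3} \cdot 6 = - \frac{4 w \left(3 + w\right)}{3} \cdot 6 = - 8 w \left(3 + w\right)$)
$- 190 s{\left(-1 \right)} \left(-11\right) = - 190 \left(\left(-8\right) \left(-1\right) \left(3 - 1\right)\right) \left(-11\right) = - 190 \left(\left(-8\right) \left(-1\right) 2\right) \left(-11\right) = \left(-190\right) 16 \left(-11\right) = \left(-3040\right) \left(-11\right) = 33440$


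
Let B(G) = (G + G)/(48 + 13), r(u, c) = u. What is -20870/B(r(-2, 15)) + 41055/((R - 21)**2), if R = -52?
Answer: 3392177125/10658 ≈ 3.1828e+5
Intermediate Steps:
B(G) = 2*G/61 (B(G) = (2*G)/61 = (2*G)*(1/61) = 2*G/61)
-20870/B(r(-2, 15)) + 41055/((R - 21)**2) = -20870/((2/61)*(-2)) + 41055/((-52 - 21)**2) = -20870/(-4/61) + 41055/((-73)**2) = -20870*(-61/4) + 41055/5329 = 636535/2 + 41055*(1/5329) = 636535/2 + 41055/5329 = 3392177125/10658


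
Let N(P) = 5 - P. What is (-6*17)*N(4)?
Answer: -102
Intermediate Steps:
(-6*17)*N(4) = (-6*17)*(5 - 1*4) = -102*(5 - 4) = -102*1 = -102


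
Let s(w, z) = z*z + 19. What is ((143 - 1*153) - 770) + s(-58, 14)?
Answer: -565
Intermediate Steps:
s(w, z) = 19 + z² (s(w, z) = z² + 19 = 19 + z²)
((143 - 1*153) - 770) + s(-58, 14) = ((143 - 1*153) - 770) + (19 + 14²) = ((143 - 153) - 770) + (19 + 196) = (-10 - 770) + 215 = -780 + 215 = -565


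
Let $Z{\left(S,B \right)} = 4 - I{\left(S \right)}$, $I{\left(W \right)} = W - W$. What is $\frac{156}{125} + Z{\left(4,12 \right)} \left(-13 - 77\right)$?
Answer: $- \frac{44844}{125} \approx -358.75$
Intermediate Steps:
$I{\left(W \right)} = 0$
$Z{\left(S,B \right)} = 4$ ($Z{\left(S,B \right)} = 4 - 0 = 4 + 0 = 4$)
$\frac{156}{125} + Z{\left(4,12 \right)} \left(-13 - 77\right) = \frac{156}{125} + 4 \left(-13 - 77\right) = 156 \cdot \frac{1}{125} + 4 \left(-13 - 77\right) = \frac{156}{125} + 4 \left(-90\right) = \frac{156}{125} - 360 = - \frac{44844}{125}$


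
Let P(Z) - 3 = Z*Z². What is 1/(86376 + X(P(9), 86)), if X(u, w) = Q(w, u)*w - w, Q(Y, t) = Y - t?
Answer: 1/30734 ≈ 3.2537e-5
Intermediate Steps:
P(Z) = 3 + Z³ (P(Z) = 3 + Z*Z² = 3 + Z³)
X(u, w) = -w + w*(w - u) (X(u, w) = (w - u)*w - w = w*(w - u) - w = -w + w*(w - u))
1/(86376 + X(P(9), 86)) = 1/(86376 + 86*(-1 + 86 - (3 + 9³))) = 1/(86376 + 86*(-1 + 86 - (3 + 729))) = 1/(86376 + 86*(-1 + 86 - 1*732)) = 1/(86376 + 86*(-1 + 86 - 732)) = 1/(86376 + 86*(-647)) = 1/(86376 - 55642) = 1/30734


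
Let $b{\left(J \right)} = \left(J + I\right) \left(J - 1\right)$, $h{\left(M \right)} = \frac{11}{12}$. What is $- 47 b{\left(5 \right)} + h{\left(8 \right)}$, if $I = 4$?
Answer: $- \frac{20293}{12} \approx -1691.1$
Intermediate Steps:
$h{\left(M \right)} = \frac{11}{12}$ ($h{\left(M \right)} = 11 \cdot \frac{1}{12} = \frac{11}{12}$)
$b{\left(J \right)} = \left(-1 + J\right) \left(4 + J\right)$ ($b{\left(J \right)} = \left(J + 4\right) \left(J - 1\right) = \left(4 + J\right) \left(-1 + J\right) = \left(-1 + J\right) \left(4 + J\right)$)
$- 47 b{\left(5 \right)} + h{\left(8 \right)} = - 47 \left(-4 + 5^{2} + 3 \cdot 5\right) + \frac{11}{12} = - 47 \left(-4 + 25 + 15\right) + \frac{11}{12} = \left(-47\right) 36 + \frac{11}{12} = -1692 + \frac{11}{12} = - \frac{20293}{12}$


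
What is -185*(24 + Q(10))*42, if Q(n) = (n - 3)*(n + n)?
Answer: -1274280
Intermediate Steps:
Q(n) = 2*n*(-3 + n) (Q(n) = (-3 + n)*(2*n) = 2*n*(-3 + n))
-185*(24 + Q(10))*42 = -185*(24 + 2*10*(-3 + 10))*42 = -185*(24 + 2*10*7)*42 = -185*(24 + 140)*42 = -185*164*42 = -30340*42 = -1274280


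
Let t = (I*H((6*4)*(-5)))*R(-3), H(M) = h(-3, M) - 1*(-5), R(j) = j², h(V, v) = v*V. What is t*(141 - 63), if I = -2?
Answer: -512460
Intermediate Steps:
h(V, v) = V*v
H(M) = 5 - 3*M (H(M) = -3*M - 1*(-5) = -3*M + 5 = 5 - 3*M)
t = -6570 (t = -2*(5 - 3*6*4*(-5))*(-3)² = -2*(5 - 72*(-5))*9 = -2*(5 - 3*(-120))*9 = -2*(5 + 360)*9 = -2*365*9 = -730*9 = -6570)
t*(141 - 63) = -6570*(141 - 63) = -6570*78 = -512460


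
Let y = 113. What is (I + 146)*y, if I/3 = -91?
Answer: -14351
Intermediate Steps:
I = -273 (I = 3*(-91) = -273)
(I + 146)*y = (-273 + 146)*113 = -127*113 = -14351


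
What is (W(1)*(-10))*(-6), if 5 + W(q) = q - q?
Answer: -300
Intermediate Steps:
W(q) = -5 (W(q) = -5 + (q - q) = -5 + 0 = -5)
(W(1)*(-10))*(-6) = -5*(-10)*(-6) = 50*(-6) = -300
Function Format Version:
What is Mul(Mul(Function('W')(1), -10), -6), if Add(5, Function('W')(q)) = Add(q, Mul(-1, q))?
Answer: -300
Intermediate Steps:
Function('W')(q) = -5 (Function('W')(q) = Add(-5, Add(q, Mul(-1, q))) = Add(-5, 0) = -5)
Mul(Mul(Function('W')(1), -10), -6) = Mul(Mul(-5, -10), -6) = Mul(50, -6) = -300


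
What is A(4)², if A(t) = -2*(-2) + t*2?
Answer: 144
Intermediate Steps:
A(t) = 4 + 2*t
A(4)² = (4 + 2*4)² = (4 + 8)² = 12² = 144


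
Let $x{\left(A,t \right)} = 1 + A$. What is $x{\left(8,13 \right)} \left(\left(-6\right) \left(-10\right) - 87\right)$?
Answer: $-243$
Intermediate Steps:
$x{\left(8,13 \right)} \left(\left(-6\right) \left(-10\right) - 87\right) = \left(1 + 8\right) \left(\left(-6\right) \left(-10\right) - 87\right) = 9 \left(60 - 87\right) = 9 \left(-27\right) = -243$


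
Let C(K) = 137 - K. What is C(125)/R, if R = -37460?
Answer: -3/9365 ≈ -0.00032034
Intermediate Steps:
C(125)/R = (137 - 1*125)/(-37460) = (137 - 125)*(-1/37460) = 12*(-1/37460) = -3/9365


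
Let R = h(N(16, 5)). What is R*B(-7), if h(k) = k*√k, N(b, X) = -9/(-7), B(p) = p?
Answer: -27*√7/7 ≈ -10.205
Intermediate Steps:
N(b, X) = 9/7 (N(b, X) = -9*(-⅐) = 9/7)
h(k) = k^(3/2)
R = 27*√7/49 (R = (9/7)^(3/2) = 27*√7/49 ≈ 1.4579)
R*B(-7) = (27*√7/49)*(-7) = -27*√7/7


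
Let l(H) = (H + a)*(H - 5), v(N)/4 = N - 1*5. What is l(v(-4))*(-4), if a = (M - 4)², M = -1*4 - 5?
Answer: 21812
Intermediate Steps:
M = -9 (M = -4 - 5 = -9)
a = 169 (a = (-9 - 4)² = (-13)² = 169)
v(N) = -20 + 4*N (v(N) = 4*(N - 1*5) = 4*(N - 5) = 4*(-5 + N) = -20 + 4*N)
l(H) = (-5 + H)*(169 + H) (l(H) = (H + 169)*(H - 5) = (169 + H)*(-5 + H) = (-5 + H)*(169 + H))
l(v(-4))*(-4) = (-845 + (-20 + 4*(-4))² + 164*(-20 + 4*(-4)))*(-4) = (-845 + (-20 - 16)² + 164*(-20 - 16))*(-4) = (-845 + (-36)² + 164*(-36))*(-4) = (-845 + 1296 - 5904)*(-4) = -5453*(-4) = 21812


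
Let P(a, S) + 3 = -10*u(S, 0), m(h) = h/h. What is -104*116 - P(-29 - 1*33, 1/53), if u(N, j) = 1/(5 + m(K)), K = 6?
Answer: -36178/3 ≈ -12059.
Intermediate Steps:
m(h) = 1
u(N, j) = ⅙ (u(N, j) = 1/(5 + 1) = 1/6 = ⅙)
P(a, S) = -14/3 (P(a, S) = -3 - 10*⅙ = -3 - 5/3 = -14/3)
-104*116 - P(-29 - 1*33, 1/53) = -104*116 - 1*(-14/3) = -12064 + 14/3 = -36178/3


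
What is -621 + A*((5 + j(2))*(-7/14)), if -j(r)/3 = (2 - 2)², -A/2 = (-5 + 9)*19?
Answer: -241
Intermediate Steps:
A = -152 (A = -2*(-5 + 9)*19 = -8*19 = -2*76 = -152)
j(r) = 0 (j(r) = -3*(2 - 2)² = -3*0² = -3*0 = 0)
-621 + A*((5 + j(2))*(-7/14)) = -621 - 152*(5 + 0)*(-7/14) = -621 - 760*(-7*1/14) = -621 - 760*(-1)/2 = -621 - 152*(-5/2) = -621 + 380 = -241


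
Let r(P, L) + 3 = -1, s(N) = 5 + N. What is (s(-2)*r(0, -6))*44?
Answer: -528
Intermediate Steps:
r(P, L) = -4 (r(P, L) = -3 - 1 = -4)
(s(-2)*r(0, -6))*44 = ((5 - 2)*(-4))*44 = (3*(-4))*44 = -12*44 = -528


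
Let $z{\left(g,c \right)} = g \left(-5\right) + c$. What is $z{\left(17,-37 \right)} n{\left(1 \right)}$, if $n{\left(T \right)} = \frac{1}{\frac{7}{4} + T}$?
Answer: $- \frac{488}{11} \approx -44.364$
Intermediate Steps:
$z{\left(g,c \right)} = c - 5 g$ ($z{\left(g,c \right)} = - 5 g + c = c - 5 g$)
$n{\left(T \right)} = \frac{1}{\frac{7}{4} + T}$ ($n{\left(T \right)} = \frac{1}{7 \cdot \frac{1}{4} + T} = \frac{1}{\frac{7}{4} + T}$)
$z{\left(17,-37 \right)} n{\left(1 \right)} = \left(-37 - 85\right) \frac{4}{7 + 4 \cdot 1} = \left(-37 - 85\right) \frac{4}{7 + 4} = - 122 \cdot \frac{4}{11} = - 122 \cdot 4 \cdot \frac{1}{11} = \left(-122\right) \frac{4}{11} = - \frac{488}{11}$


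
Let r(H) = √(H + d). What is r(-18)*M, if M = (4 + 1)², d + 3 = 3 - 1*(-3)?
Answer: 25*I*√15 ≈ 96.825*I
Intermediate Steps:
d = 3 (d = -3 + (3 - 1*(-3)) = -3 + (3 + 3) = -3 + 6 = 3)
r(H) = √(3 + H) (r(H) = √(H + 3) = √(3 + H))
M = 25 (M = 5² = 25)
r(-18)*M = √(3 - 18)*25 = √(-15)*25 = (I*√15)*25 = 25*I*√15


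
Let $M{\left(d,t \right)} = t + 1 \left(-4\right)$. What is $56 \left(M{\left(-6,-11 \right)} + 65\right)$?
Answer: $2800$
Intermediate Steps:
$M{\left(d,t \right)} = -4 + t$ ($M{\left(d,t \right)} = t - 4 = -4 + t$)
$56 \left(M{\left(-6,-11 \right)} + 65\right) = 56 \left(\left(-4 - 11\right) + 65\right) = 56 \left(-15 + 65\right) = 56 \cdot 50 = 2800$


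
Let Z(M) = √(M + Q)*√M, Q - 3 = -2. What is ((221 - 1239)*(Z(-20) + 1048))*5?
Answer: -5334320 + 10180*√95 ≈ -5.2351e+6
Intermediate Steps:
Q = 1 (Q = 3 - 2 = 1)
Z(M) = √M*√(1 + M) (Z(M) = √(M + 1)*√M = √(1 + M)*√M = √M*√(1 + M))
((221 - 1239)*(Z(-20) + 1048))*5 = ((221 - 1239)*(√(-20)*√(1 - 20) + 1048))*5 = -1018*((2*I*√5)*√(-19) + 1048)*5 = -1018*((2*I*√5)*(I*√19) + 1048)*5 = -1018*(-2*√95 + 1048)*5 = -1018*(1048 - 2*√95)*5 = (-1066864 + 2036*√95)*5 = -5334320 + 10180*√95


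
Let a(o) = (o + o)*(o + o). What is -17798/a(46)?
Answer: -8899/4232 ≈ -2.1028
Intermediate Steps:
a(o) = 4*o**2 (a(o) = (2*o)*(2*o) = 4*o**2)
-17798/a(46) = -17798/(4*46**2) = -17798/(4*2116) = -17798/8464 = -17798*1/8464 = -8899/4232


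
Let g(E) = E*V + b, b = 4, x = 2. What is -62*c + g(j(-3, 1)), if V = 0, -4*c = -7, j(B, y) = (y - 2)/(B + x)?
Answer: -209/2 ≈ -104.50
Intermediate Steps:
j(B, y) = (-2 + y)/(2 + B) (j(B, y) = (y - 2)/(B + 2) = (-2 + y)/(2 + B))
c = 7/4 (c = -¼*(-7) = 7/4 ≈ 1.7500)
g(E) = 4 (g(E) = E*0 + 4 = 0 + 4 = 4)
-62*c + g(j(-3, 1)) = -62*7/4 + 4 = -217/2 + 4 = -209/2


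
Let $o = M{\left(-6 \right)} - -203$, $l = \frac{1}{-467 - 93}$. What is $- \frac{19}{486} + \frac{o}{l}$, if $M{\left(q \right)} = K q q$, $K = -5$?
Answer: $- \frac{6259699}{486} \approx -12880.0$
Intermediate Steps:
$M{\left(q \right)} = - 5 q^{2}$ ($M{\left(q \right)} = - 5 q q = - 5 q^{2}$)
$l = - \frac{1}{560}$ ($l = \frac{1}{-560} = - \frac{1}{560} \approx -0.0017857$)
$o = 23$ ($o = - 5 \left(-6\right)^{2} - -203 = \left(-5\right) 36 + 203 = -180 + 203 = 23$)
$- \frac{19}{486} + \frac{o}{l} = - \frac{19}{486} + \frac{23}{- \frac{1}{560}} = \left(-19\right) \frac{1}{486} + 23 \left(-560\right) = - \frac{19}{486} - 12880 = - \frac{6259699}{486}$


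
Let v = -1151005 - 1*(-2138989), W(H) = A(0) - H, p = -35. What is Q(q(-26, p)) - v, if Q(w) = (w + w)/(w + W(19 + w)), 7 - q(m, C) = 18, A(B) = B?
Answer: -18771674/19 ≈ -9.8798e+5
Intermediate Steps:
q(m, C) = -11 (q(m, C) = 7 - 1*18 = 7 - 18 = -11)
W(H) = -H (W(H) = 0 - H = -H)
Q(w) = -2*w/19 (Q(w) = (w + w)/(w - (19 + w)) = (2*w)/(w + (-19 - w)) = (2*w)/(-19) = (2*w)*(-1/19) = -2*w/19)
v = 987984 (v = -1151005 + 2138989 = 987984)
Q(q(-26, p)) - v = -2/19*(-11) - 1*987984 = 22/19 - 987984 = -18771674/19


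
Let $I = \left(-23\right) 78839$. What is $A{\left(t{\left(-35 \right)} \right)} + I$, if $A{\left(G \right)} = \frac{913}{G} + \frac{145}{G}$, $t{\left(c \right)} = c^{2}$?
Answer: $- \frac{2221287767}{1225} \approx -1.8133 \cdot 10^{6}$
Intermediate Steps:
$A{\left(G \right)} = \frac{1058}{G}$
$I = -1813297$
$A{\left(t{\left(-35 \right)} \right)} + I = \frac{1058}{\left(-35\right)^{2}} - 1813297 = \frac{1058}{1225} - 1813297 = - \frac{2221287767}{1225}$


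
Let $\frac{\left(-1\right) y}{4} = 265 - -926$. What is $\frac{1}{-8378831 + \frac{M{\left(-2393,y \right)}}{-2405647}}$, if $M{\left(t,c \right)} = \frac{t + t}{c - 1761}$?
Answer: $- \frac{15696846675}{131521225522741711} \approx -1.1935 \cdot 10^{-7}$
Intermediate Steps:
$y = -4764$ ($y = - 4 \left(265 - -926\right) = - 4 \left(265 + 926\right) = \left(-4\right) 1191 = -4764$)
$M{\left(t,c \right)} = \frac{2 t}{-1761 + c}$
$\frac{1}{-8378831 + \frac{M{\left(-2393,y \right)}}{-2405647}} = \frac{1}{-8378831 + \frac{2 \left(-2393\right) \frac{1}{-1761 - 4764}}{-2405647}} = \frac{1}{-8378831 + 2 \left(-2393\right) \frac{1}{-6525} \left(- \frac{1}{2405647}\right)} = \frac{1}{-8378831 + 2 \left(-2393\right) \left(- \frac{1}{6525}\right) \left(- \frac{1}{2405647}\right)} = \frac{1}{-8378831 + \frac{4786}{6525} \left(- \frac{1}{2405647}\right)} = \frac{1}{-8378831 - \frac{4786}{15696846675}} = \frac{1}{- \frac{131521225522741711}{15696846675}} = - \frac{15696846675}{131521225522741711}$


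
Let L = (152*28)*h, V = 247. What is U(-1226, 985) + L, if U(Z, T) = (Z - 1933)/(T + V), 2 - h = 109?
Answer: -561046103/1232 ≈ -4.5539e+5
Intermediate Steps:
h = -107 (h = 2 - 1*109 = 2 - 109 = -107)
U(Z, T) = (-1933 + Z)/(247 + T) (U(Z, T) = (Z - 1933)/(T + 247) = (-1933 + Z)/(247 + T))
L = -455392 (L = (152*28)*(-107) = 4256*(-107) = -455392)
U(-1226, 985) + L = (-1933 - 1226)/(247 + 985) - 455392 = -3159/1232 - 455392 = -561046103/1232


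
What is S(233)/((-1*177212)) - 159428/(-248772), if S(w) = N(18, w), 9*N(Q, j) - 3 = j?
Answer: 5296130884/8266009437 ≈ 0.64071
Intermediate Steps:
N(Q, j) = ⅓ + j/9
S(w) = ⅓ + w/9
S(233)/((-1*177212)) - 159428/(-248772) = (⅓ + (⅑)*233)/((-1*177212)) - 159428/(-248772) = (⅓ + 233/9)/(-177212) - 159428*(-1/248772) = (236/9)*(-1/177212) + 39857/62193 = -59/398727 + 39857/62193 = 5296130884/8266009437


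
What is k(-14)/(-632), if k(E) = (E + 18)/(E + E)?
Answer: 1/4424 ≈ 0.00022604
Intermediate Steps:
k(E) = (18 + E)/(2*E) (k(E) = (18 + E)/((2*E)) = (18 + E)*(1/(2*E)) = (18 + E)/(2*E))
k(-14)/(-632) = ((½)*(18 - 14)/(-14))/(-632) = ((½)*(-1/14)*4)*(-1/632) = -⅐*(-1/632) = 1/4424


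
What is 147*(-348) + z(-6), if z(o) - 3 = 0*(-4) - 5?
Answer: -51158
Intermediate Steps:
z(o) = -2 (z(o) = 3 + (0*(-4) - 5) = 3 + (0 - 5) = 3 - 5 = -2)
147*(-348) + z(-6) = 147*(-348) - 2 = -51156 - 2 = -51158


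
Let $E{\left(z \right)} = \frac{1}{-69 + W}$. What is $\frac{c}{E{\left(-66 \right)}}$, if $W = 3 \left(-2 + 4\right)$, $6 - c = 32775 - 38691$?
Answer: $-373086$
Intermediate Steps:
$c = 5922$ ($c = 6 - \left(32775 - 38691\right) = 6 - -5916 = 6 + 5916 = 5922$)
$W = 6$ ($W = 3 \cdot 2 = 6$)
$E{\left(z \right)} = - \frac{1}{63}$ ($E{\left(z \right)} = \frac{1}{-69 + 6} = \frac{1}{-63} = - \frac{1}{63}$)
$\frac{c}{E{\left(-66 \right)}} = \frac{5922}{- \frac{1}{63}} = 5922 \left(-63\right) = -373086$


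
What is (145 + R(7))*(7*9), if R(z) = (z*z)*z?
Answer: 30744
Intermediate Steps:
R(z) = z**3 (R(z) = z**2*z = z**3)
(145 + R(7))*(7*9) = (145 + 7**3)*(7*9) = (145 + 343)*63 = 488*63 = 30744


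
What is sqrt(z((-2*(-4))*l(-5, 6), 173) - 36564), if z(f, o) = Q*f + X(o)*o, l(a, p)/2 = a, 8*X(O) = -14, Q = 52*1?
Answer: I*sqrt(164107)/2 ≈ 202.55*I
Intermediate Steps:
Q = 52
X(O) = -7/4 (X(O) = (1/8)*(-14) = -7/4)
l(a, p) = 2*a
z(f, o) = 52*f - 7*o/4
sqrt(z((-2*(-4))*l(-5, 6), 173) - 36564) = sqrt((52*((-2*(-4))*(2*(-5))) - 7/4*173) - 36564) = sqrt((52*(8*(-10)) - 1211/4) - 36564) = sqrt((52*(-80) - 1211/4) - 36564) = sqrt((-4160 - 1211/4) - 36564) = sqrt(-17851/4 - 36564) = sqrt(-164107/4) = I*sqrt(164107)/2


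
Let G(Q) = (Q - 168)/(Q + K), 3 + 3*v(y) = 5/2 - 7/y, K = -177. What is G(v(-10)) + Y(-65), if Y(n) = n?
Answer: -169991/2654 ≈ -64.051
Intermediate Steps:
v(y) = -1/6 - 7/(3*y) (v(y) = -1 + (5/2 - 7/y)/3 = -1 + (5/6 - 7/(3*y)) = -1/6 - 7/(3*y))
G(Q) = (-168 + Q)/(-177 + Q) (G(Q) = (Q - 168)/(Q - 177) = (-168 + Q)/(-177 + Q))
G(v(-10)) + Y(-65) = (-168 + (1/6)*(-14 - 1*(-10))/(-10))/(-177 + (1/6)*(-14 - 1*(-10))/(-10)) - 65 = (-168 + (1/6)*(-1/10)*(-14 + 10))/(-177 + (1/6)*(-1/10)*(-14 + 10)) - 65 = (-168 + (1/6)*(-1/10)*(-4))/(-177 + (1/6)*(-1/10)*(-4)) - 65 = (-168 + 1/15)/(-177 + 1/15) - 65 = -2519/15/(-2654/15) - 65 = -15/2654*(-2519/15) - 65 = 2519/2654 - 65 = -169991/2654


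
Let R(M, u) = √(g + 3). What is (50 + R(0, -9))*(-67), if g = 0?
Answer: -3350 - 67*√3 ≈ -3466.0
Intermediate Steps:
R(M, u) = √3 (R(M, u) = √(0 + 3) = √3)
(50 + R(0, -9))*(-67) = (50 + √3)*(-67) = -3350 - 67*√3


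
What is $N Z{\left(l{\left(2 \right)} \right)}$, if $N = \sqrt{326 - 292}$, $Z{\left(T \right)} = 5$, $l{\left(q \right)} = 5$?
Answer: $5 \sqrt{34} \approx 29.155$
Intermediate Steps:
$N = \sqrt{34} \approx 5.8309$
$N Z{\left(l{\left(2 \right)} \right)} = \sqrt{34} \cdot 5 = 5 \sqrt{34}$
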